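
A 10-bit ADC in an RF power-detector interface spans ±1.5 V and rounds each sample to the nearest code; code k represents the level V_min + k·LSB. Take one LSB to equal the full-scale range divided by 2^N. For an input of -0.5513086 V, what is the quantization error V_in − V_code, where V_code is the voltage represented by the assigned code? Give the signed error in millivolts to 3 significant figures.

Full-scale range = 1.5 V − (-1.5 V) = 3 V. LSB = 3 V / 2^10 ≈ 2.930 mV.
Position in LSBs: (-0.5513086 − (-1.5)) × 1024/3 = 323.8200; rounding gives k = 324.
Reconstructed level: -1.5 + 324 × 3/1024 V = -0.5507812500 V.
Error = V_in − V_code = -0.5513086 − (-0.5507812500) = −0.527 mV.

−0.527 mV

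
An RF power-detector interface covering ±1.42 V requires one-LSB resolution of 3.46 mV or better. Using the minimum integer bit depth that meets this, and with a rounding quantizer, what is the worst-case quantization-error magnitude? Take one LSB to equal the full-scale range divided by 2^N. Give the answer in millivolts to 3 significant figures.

1.39 mV

The full-scale span is 1.42 − (-1.42) = 2.84 V.
Levels needed ≥ 2.84/3.46 mV = 820.8. 2^10 = 1024 suffices, so N_min = 10.
One LSB is 2.84 V / 1024 = 2.7734 mV.
Max error for round-to-nearest is LSB/2 = 1.39 mV.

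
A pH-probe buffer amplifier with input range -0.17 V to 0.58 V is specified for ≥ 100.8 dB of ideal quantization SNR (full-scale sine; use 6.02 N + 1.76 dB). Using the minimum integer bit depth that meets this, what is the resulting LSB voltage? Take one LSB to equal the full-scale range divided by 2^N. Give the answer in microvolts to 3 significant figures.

5.72 µV

Range = 0.58 − (-0.17) = 0.75 V.
Required N = ⌈(100.8 − 1.76)/6.02⌉ = ⌈16.452⌉ = 17.
One LSB is 0.75 V / 131072 = 5.72 µV.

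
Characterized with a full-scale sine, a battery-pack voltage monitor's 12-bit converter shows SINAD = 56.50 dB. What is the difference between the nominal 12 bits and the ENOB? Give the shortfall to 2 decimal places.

2.91 bits

ENOB = (SINAD − 1.76)/6.02 = (56.50 − 1.76)/6.02 = 9.0930 bits.
12 − 9.0930 = 2.91 bits below nominal.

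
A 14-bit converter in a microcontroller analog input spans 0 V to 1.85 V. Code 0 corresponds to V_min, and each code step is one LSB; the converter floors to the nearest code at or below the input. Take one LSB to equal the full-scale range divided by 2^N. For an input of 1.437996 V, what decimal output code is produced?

12735

V_FS = 1.85 V. LSB = 1.85 V / 2^14 ≈ 112.9 µV.
code = ⌊(V_in − V_min)/LSB⌋ = ⌊(V_in − V_min) × 2^14 / range⌋
     = ⌊(1.437996 − (0)) × 16384 / 1.85⌋ = ⌊1.437996 × 16384/1.85⌋
     = ⌊12735.203⌋ = 12735.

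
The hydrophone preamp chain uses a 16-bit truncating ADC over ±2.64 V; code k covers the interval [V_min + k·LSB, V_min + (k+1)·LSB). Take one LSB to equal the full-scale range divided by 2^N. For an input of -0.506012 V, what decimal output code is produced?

26487

Span: 2.64 V − (-2.64 V) = 5.28 V. LSB = 5.28 V / 2^16 ≈ 80.57 µV.
(V_in − V_min) × 2^16/range = (-0.506012 − (-2.64)) × 65536/5.28 = 26487.318.
Floor → code = 26487.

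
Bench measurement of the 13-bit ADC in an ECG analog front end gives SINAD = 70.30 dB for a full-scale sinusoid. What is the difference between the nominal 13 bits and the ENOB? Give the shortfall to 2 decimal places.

N_eff = (70.30 − 1.76)/6.02 = 11.3854 bits.
Shortfall = 13 − 11.3854 = 1.6146 bits.

1.61 bits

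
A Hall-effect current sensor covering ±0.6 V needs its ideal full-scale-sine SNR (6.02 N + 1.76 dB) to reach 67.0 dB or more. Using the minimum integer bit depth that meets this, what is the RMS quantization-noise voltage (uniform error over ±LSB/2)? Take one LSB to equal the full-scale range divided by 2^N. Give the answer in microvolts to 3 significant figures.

The full-scale span is 0.6 − (-0.6) = 1.2 V.
6.02 N + 1.76 ≥ 67.0 gives N ≥ 10.837, so the minimum integer is 11.
Step size = 1.2/2048 V = 0.58594 mV.
σ_q = LSB/√12 = 0.58594 mV/3.4641 = 169 µV.

169 µV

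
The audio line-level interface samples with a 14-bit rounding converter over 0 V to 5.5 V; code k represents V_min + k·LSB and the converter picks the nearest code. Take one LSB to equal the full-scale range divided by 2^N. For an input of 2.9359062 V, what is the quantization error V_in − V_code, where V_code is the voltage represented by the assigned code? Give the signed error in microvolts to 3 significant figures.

−67.9 µV

Full-scale range = 5.5 V. LSB = 5.5 V / 2^14 ≈ 335.7 µV.
Position in LSBs: (2.9359062 − (0)) × 16384/5.5 = 8745.7977; rounding gives k = 8746.
V_code = 0 + (8746/16384) × 5.5 = 2.9359741211 V.
e = 2.9359062 − (2.9359741211) = −67.9 µV.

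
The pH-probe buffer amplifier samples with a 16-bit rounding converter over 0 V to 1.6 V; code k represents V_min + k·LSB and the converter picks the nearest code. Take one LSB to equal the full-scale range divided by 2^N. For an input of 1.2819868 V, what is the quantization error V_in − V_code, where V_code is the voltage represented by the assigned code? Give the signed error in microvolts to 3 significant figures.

+4.38 µV

Span = 1.6 V. LSB = 1.6 V / 2^16 ≈ 24.41 µV.
(1.2819868 − (0)) / LSB = 1.2819868 × 65536/1.6 = 52510.1793. Nearest integer: k = 52510.
V_code = 0 + (52510/65536) × 1.6 = 1.2819824219 V.
V_in − V_code = 1.2819868 − (1.2819824219) = +4.38 µV.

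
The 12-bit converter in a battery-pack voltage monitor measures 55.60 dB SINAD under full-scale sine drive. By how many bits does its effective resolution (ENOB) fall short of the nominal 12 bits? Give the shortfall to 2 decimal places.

3.06 bits

Effective bits = (55.60 − 1.76)/6.02 = 8.9435.
12 − 8.9435 = 3.06 bits below nominal.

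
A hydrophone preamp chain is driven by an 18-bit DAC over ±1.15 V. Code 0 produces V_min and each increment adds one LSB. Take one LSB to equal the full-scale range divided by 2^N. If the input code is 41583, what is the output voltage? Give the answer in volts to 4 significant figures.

Span: 1.15 V − (-1.15 V) = 2.3 V. LSB = 2.3 V / 2^18.
V_out = V_min + code × LSB = -1.15 V + 41583 × 2.3 V / 262144
      = -1.15 + 0.364841 = -0.785159 V.

-0.7852 V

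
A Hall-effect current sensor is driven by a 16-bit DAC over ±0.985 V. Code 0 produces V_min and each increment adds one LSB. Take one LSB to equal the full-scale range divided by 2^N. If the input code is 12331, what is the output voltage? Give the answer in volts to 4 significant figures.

Full-scale range = 0.985 V − (-0.985 V) = 1.97 V. LSB = 1.97 V / 2^16.
V_out = -0.985 + 12331 × (1.97/65536) V
      = -0.985 + 0.370668 = -0.614332 V.

-0.6143 V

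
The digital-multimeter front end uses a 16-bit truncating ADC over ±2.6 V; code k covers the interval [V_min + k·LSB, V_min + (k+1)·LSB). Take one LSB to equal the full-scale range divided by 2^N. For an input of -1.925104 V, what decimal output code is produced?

Range = 2.6 − (-2.6) = 5.2 V. LSB = 5.2 V / 2^16 ≈ 79.35 µV.
(V_in − V_min) × 2^16/range = (-1.925104 − (-2.6)) × 65536/5.2 = 8505.766.
Floor → code = 8505.

8505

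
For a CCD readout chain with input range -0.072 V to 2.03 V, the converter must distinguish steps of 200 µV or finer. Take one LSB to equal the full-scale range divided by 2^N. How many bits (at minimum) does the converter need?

The full-scale span is 2.03 − (-0.072) = 2.102 V.
Required number of levels: 2.102/200 µV = 10510; smallest N with 2^N ≥ that is 14.

14 bits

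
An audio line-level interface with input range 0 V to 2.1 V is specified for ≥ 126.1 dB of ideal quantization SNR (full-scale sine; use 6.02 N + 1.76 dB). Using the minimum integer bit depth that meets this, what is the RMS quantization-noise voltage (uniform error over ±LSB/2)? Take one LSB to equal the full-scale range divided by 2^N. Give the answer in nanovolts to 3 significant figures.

V_FS = 2.1 V.
Solving 6.02 N ≥ 126.1 − 1.76: N ≥ 20.654. Round up → N = 21.
One LSB is 2.1 V / 2097152 = 1.0014 µV.
σ_q = LSB/√12 = 1.0014 µV/3.4641 = 289 nV.

289 nV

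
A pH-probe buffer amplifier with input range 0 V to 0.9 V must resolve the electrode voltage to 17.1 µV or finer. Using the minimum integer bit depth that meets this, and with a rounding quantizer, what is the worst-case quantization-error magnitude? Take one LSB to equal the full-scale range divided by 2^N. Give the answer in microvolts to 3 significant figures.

Span = 0.9 V.
Levels needed ≥ 0.9/17.1 µV = 52630. 2^16 = 65536 suffices, so N_min = 16.
LSB = 0.9 V ÷ 2^16 = 0.9/65536 V = 13.733 µV.
Half an LSB is 6.87 µV.

6.87 µV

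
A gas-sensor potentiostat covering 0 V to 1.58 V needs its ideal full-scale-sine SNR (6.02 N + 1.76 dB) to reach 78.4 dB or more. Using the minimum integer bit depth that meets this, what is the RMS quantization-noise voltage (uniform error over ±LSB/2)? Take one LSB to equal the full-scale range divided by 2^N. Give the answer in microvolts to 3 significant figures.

55.7 µV

Range is 1.58 V.
N ≥ (78.4 − 1.76)/6.02 = 12.731 → N_min = 13.
One LSB is 1.58 V / 8192 = 192.87 µV.
σ_q = LSB/√12 = 192.87 µV/3.4641 = 55.7 µV.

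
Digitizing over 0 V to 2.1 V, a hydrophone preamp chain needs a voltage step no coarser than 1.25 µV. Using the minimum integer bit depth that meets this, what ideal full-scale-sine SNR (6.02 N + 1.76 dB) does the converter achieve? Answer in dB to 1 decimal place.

V_FS = 2.1 V.
Need 2^N ≥ 2.1 V / 1.25 µV = 1.680e6 → N_min = 21.
Ideal SNR at N = 21: 6.02·21 + 1.76 = 128.2 dB.

128.2 dB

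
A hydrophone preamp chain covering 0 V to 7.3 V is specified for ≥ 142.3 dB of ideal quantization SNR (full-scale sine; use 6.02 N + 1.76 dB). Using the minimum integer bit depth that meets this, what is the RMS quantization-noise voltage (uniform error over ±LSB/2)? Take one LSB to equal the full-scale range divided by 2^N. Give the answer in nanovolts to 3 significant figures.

126 nV

V_FS = 7.3 V.
Solving 6.02 N ≥ 142.3 − 1.76: N ≥ 23.346. Round up → N = 24.
LSB = 7.3 V ÷ 2^24 = 7.3/16777216 V = 435.11 nV.
σ_q = LSB/√12 = 435.11 nV/3.4641 = 126 nV.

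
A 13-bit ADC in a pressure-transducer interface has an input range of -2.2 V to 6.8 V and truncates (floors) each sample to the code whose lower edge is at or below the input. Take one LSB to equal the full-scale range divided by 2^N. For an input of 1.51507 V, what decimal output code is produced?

The full-scale span is 6.8 − (-2.2) = 9 V. LSB = 9 V / 2^13 ≈ 1.099 mV.
(V_in − V_min) × 2^13/range = (1.51507 − (-2.2)) × 8192/9 = 3381.539.
Floor → code = 3381.

3381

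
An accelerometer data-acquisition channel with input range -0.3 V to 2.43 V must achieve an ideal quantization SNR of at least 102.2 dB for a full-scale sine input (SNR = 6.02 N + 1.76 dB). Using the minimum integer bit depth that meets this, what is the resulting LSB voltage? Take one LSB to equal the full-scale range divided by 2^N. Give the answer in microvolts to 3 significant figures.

20.8 µV

Full-scale range = 2.43 V − (-0.3 V) = 2.73 V.
N ≥ (102.2 − 1.76)/6.02 = 16.684 → N_min = 17.
Step size = 2.73/131072 V = 20.8 µV.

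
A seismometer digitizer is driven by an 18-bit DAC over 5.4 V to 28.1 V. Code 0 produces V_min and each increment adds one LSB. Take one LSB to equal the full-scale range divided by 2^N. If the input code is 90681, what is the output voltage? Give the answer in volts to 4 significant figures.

13.25 V

The full-scale span is 28.1 − (5.4) = 22.7 V. LSB = 22.7 V / 2^18.
V_out = 5.4 + 90681 × (22.7/262144) V
      = 5.4 V + 7.85240 V = 13.2524 V.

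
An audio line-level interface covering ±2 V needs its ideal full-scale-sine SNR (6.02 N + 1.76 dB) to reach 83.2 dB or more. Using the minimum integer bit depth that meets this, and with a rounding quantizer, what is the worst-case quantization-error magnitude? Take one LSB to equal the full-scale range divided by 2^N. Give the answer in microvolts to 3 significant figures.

122 µV

The full-scale span is 2 − (-2) = 4 V.
6.02 N + 1.76 ≥ 83.2 gives N ≥ 13.528, so the minimum integer is 14.
Step size = 4/16384 V = 244.14 µV.
Half an LSB is 122 µV.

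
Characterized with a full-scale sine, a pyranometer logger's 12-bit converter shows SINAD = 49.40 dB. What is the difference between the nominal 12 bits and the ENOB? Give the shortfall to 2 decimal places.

4.09 bits

Effective bits = (49.40 − 1.76)/6.02 = 7.9136.
12 − 7.9136 = 4.09 bits below nominal.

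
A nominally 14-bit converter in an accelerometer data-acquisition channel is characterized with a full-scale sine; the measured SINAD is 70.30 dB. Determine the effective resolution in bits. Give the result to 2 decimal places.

11.39 bits

ENOB = (70.30 − 1.76)/6.02 = 11.3854 bits.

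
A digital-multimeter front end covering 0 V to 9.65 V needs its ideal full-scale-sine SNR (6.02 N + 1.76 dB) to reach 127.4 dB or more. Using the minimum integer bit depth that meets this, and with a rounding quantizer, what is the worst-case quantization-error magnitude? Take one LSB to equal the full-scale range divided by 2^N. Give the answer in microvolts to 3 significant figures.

Span = 9.65 V.
Required N = ⌈(127.4 − 1.76)/6.02⌉ = ⌈20.870⌉ = 21.
One LSB is 9.65 V / 2097152 = 4.6015 µV.
Half an LSB is 2.30 µV.

2.30 µV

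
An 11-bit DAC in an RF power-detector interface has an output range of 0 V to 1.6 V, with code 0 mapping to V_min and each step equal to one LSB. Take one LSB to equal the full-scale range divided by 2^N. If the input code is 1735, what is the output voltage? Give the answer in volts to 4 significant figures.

1.355 V

V_FS = 1.6 V. LSB = 1.6 V / 2^11.
V_out = V_min + code × LSB = 0 V + 1735 × 1.6 V / 2048
      = 0 + 1.35547 = 1.35547 V.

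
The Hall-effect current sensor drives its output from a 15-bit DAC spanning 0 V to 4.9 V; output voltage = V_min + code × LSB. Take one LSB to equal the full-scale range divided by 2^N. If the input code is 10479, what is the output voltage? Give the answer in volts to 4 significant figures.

1.567 V

Range is 4.9 V. LSB = 4.9 V / 2^15.
V_out = V_min + code × LSB = 0 V + 10479 × 4.9 V / 32768
      = 0 V + 1.56699 V = 1.56699 V.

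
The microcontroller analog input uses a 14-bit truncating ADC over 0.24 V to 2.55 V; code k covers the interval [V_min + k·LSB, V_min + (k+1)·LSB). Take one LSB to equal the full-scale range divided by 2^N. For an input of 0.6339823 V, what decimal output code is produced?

2794

The full-scale span is 2.55 − (0.24) = 2.31 V. LSB = 2.31 V / 2^14 ≈ 141.0 µV.
V_in − V_min = 0.6339823 − (0.24) = 0.3939823 V.
Divide by LSB: 0.3939823 × 16384/2.31 = 2794.3749.
Truncating gives code 2794.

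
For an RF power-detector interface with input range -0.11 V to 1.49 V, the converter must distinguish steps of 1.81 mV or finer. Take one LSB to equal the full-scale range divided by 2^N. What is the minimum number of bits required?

The full-scale span is 1.49 − (-0.11) = 1.6 V.
Levels needed ≥ 1.6/1.81 mV = 884.0. 2^10 = 1024 suffices, so N_min = 10.

10 bits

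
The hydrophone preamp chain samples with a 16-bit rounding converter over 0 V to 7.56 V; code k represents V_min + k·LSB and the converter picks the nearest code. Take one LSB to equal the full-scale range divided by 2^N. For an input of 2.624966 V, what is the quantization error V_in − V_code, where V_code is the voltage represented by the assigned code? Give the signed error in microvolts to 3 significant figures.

+30.1 µV

Full-scale range = 7.56 V. LSB = 7.56 V / 2^16 ≈ 115.4 µV.
Position in LSBs: (2.624966 − (0)) × 65536/7.56 = 22755.2608; rounding gives k = 22755.
V_code = 0 + (22755/65536) × 7.56 = 2.6249359131 V.
Error = V_in − V_code = 2.624966 − (2.6249359131) = +30.1 µV.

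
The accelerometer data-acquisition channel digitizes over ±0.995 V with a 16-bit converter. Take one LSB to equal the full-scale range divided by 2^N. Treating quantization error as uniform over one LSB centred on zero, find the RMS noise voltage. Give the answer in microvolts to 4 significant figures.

Span: 0.995 V − (-0.995 V) = 1.99 V.
LSB = 1.99 V ÷ 2^16 = 1.99/65536 V = 30.3650 µV.
V_rms = LSB/√12 = 30.3650 µV / √12 = 8.766 µV.

8.766 µV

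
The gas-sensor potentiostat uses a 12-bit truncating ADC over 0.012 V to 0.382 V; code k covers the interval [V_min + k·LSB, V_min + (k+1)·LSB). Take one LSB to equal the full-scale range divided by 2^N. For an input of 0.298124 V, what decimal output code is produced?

3167

Span: 0.382 V − (0.012 V) = 0.37 V. LSB = 0.37 V / 2^12 ≈ 90.33 µV.
code = ⌊(V_in − V_min)/LSB⌋ = ⌊(V_in − V_min) × 2^12 / range⌋
     = ⌊(0.298124 − (0.012)) × 4096 / 0.37⌋ = ⌊0.286124 × 4096/0.37⌋
     = ⌊3167.470⌋ = 3167.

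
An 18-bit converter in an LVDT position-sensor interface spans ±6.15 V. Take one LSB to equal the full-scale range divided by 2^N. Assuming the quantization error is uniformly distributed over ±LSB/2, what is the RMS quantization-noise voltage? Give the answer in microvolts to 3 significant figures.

Range = 6.15 − (-6.15) = 12.3 V.
Step size = 12.3/262144 V = 46.921 µV.
RMS of a uniform error over width LSB is LSB/√12 = 13.5 µV.

13.5 µV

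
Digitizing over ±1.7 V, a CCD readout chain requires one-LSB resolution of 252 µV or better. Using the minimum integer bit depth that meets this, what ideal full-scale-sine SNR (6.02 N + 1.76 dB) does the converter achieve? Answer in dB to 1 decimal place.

Span: 1.7 V − (-1.7 V) = 3.4 V.
3.4 V / 252 µV = 13490. Since 2^13 = 8192 and 2^14 = 16384, N = 14.
SNR = 6.02 × 14 + 1.76 = 86.04 dB.

86.0 dB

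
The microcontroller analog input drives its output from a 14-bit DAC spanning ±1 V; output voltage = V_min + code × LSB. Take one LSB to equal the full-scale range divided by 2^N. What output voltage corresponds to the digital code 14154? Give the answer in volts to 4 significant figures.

0.7278 V

The full-scale span is 1 − (-1) = 2 V. LSB = 2 V / 2^14.
V_out = -1 + 14154 × (2/16384) V
      = -1 V + 1.72778 V = 0.727783 V.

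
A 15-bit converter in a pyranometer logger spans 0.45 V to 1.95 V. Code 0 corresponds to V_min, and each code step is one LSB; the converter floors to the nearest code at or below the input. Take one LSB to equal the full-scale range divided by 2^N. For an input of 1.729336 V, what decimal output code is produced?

The full-scale span is 1.95 − (0.45) = 1.5 V. LSB = 1.5 V / 2^15 ≈ 45.78 µV.
V_in − V_min = 1.729336 − (0.45) = 1.279336 V.
Divide by LSB: 1.279336 × 32768/1.5 = 27947.5214.
Truncating gives code 27947.

27947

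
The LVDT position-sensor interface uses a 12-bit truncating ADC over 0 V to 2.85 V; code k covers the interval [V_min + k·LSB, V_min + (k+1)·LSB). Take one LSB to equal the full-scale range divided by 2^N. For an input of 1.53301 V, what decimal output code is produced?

2203

Range is 2.85 V. LSB = 2.85 V / 2^12 ≈ 0.6958 mV.
(V_in − V_min) × 2^12/range = (1.53301 − (0)) × 4096/2.85 = 2203.231.
Floor → code = 2203.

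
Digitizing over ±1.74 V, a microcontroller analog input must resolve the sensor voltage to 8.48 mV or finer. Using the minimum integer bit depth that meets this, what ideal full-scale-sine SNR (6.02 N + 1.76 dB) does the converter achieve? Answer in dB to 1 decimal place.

The full-scale span is 1.74 − (-1.74) = 3.48 V.
Required number of levels: 3.48/8.48 mV = 410.38; smallest N with 2^N ≥ that is 9.
SNR = 6.02 × 9 + 1.76 = 55.94 dB.

55.9 dB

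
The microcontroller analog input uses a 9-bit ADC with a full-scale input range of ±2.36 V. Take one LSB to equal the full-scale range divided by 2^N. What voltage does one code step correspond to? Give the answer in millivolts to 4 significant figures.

9.219 mV

Span: 2.36 V − (-2.36 V) = 4.72 V.
2^9 = 512 levels.
Step size = 4.72/512 V = 9.219 mV.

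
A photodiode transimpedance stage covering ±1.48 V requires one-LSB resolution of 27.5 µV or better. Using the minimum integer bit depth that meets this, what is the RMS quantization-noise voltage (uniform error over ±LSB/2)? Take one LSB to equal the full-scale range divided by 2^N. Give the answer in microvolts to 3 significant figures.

6.52 µV

The full-scale span is 1.48 − (-1.48) = 2.96 V.
2.96 V / 27.5 µV = 107600. Since 2^16 = 65536 and 2^17 = 131072, N = 17.
Step size = 2.96/131072 V = 22.583 µV.
RMS noise = LSB/√12 = 6.52 µV.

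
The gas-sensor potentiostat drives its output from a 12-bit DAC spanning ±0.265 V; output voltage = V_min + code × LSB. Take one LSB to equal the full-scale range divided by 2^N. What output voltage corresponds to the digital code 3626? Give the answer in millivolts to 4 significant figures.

Full-scale range = 0.265 V − (-0.265 V) = 0.53 V. LSB = 0.53 V / 2^12.
Output = V_min + (3626/4096) × range = -0.265 + 0.885254 × 0.53 V
      = -0.265 + 0.469185 = 0.204185 V.

204.2 mV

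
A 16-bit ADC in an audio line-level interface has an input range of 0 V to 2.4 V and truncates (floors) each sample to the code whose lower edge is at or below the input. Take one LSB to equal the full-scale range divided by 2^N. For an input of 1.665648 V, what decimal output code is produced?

45483

Full-scale range = 2.4 V. LSB = 2.4 V / 2^16 ≈ 36.62 µV.
code = ⌊(V_in − V_min)/LSB⌋ = ⌊(V_in − V_min) × 2^16 / range⌋
     = ⌊(1.665648 − (0)) × 65536 / 2.4⌋ = ⌊1.665648 × 65536/2.4⌋
     = ⌊45483.295⌋ = 45483.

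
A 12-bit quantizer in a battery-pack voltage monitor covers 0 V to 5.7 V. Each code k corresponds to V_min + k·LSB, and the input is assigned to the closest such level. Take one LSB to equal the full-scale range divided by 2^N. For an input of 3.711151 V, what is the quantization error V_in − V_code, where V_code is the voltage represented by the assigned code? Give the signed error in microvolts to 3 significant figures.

Full-scale range = 5.7 V. LSB = 5.7 V / 2^12 ≈ 1.392 mV.
Position in LSBs: (3.711151 − (0)) × 4096/5.7 = 2666.8201; rounding gives k = 2667.
V_code = V_min + k × range/2^12 = 0 + 2667 × 5.7/4096 = 3.711401367 V.
Error = V_in − V_code = 3.711151 − (3.711401367) = −250 µV.

−250 µV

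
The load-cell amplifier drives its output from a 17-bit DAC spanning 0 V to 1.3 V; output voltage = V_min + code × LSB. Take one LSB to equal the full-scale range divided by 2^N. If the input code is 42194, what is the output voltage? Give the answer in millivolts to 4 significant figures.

418.5 mV

Range is 1.3 V. LSB = 1.3 V / 2^17.
V_out = V_min + code × LSB = 0 V + 42194 × 1.3 V / 131072
      = 0 + 0.418489 = 0.418489 V.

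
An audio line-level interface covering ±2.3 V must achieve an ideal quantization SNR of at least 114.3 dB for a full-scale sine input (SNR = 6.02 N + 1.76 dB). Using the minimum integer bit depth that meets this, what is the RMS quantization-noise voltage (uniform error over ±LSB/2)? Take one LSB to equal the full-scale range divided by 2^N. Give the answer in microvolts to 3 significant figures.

2.53 µV

Full-scale range = 2.3 V − (-2.3 V) = 4.6 V.
Solving 6.02 N ≥ 114.3 − 1.76: N ≥ 18.694. Round up → N = 19.
One LSB is 4.6 V / 524288 = 8.7738 µV.
σ_q = LSB/√12 = 8.7738 µV/3.4641 = 2.53 µV.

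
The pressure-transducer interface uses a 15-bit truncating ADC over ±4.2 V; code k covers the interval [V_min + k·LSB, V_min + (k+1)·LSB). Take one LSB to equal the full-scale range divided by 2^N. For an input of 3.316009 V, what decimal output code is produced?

Span: 4.2 V − (-4.2 V) = 8.4 V. LSB = 8.4 V / 2^15 ≈ 256.3 µV.
V_in − V_min = 3.316009 − (-4.2) = 7.516009 V.
Divide by LSB: 7.516009 × 32768/8.4 = 29319.5932.
Truncating gives code 29319.

29319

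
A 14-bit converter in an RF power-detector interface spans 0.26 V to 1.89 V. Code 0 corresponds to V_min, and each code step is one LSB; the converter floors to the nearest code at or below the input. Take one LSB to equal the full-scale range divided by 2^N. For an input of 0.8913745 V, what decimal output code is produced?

6346

Full-scale range = 1.89 V − (0.26 V) = 1.63 V. LSB = 1.63 V / 2^14 ≈ 99.49 µV.
code = ⌊(V_in − V_min)/LSB⌋ = ⌊(V_in − V_min) × 2^14 / range⌋
     = ⌊(0.8913745 − (0.26)) × 16384 / 1.63⌋ = ⌊0.6313745 × 16384/1.63⌋
     = ⌊6346.282⌋ = 6346.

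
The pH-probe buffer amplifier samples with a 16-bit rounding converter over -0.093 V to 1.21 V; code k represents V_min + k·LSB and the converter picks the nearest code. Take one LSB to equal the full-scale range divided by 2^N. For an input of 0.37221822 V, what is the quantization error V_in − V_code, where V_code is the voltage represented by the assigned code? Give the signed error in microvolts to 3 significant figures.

The full-scale span is 1.21 − (-0.093) = 1.303 V. LSB = 1.303 V / 2^16 ≈ 19.88 µV.
Position in LSBs: (0.37221822 − (-0.093)) × 65536/1.303 = 23398.7270; rounding gives k = 23399.
V_code = -0.093 + (23399/65536) × 1.303 = 0.37222364807 V.
V_in − V_code = 0.37221822 − (0.37222364807) = −5.43 µV.

−5.43 µV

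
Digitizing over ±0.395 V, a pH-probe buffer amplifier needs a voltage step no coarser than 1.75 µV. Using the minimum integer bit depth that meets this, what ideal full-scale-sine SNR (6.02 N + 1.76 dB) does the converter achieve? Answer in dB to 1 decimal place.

Full-scale range = 0.395 V − (-0.395 V) = 0.79 V.
Need 2^N ≥ 0.79 V / 1.75 µV = 451400 → N_min = 19.
6.02(19) + 1.76 = 116.14 dB.

116.1 dB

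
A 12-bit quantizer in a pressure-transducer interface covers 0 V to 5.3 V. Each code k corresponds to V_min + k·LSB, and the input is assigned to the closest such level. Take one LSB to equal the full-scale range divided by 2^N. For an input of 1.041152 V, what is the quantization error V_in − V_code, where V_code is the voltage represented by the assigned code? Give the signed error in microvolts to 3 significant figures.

−474 µV

Range is 5.3 V. LSB = 5.3 V / 2^12 ≈ 1.294 mV.
Position in LSBs: (1.041152 − (0)) × 4096/5.3 = 804.6337; rounding gives k = 805.
V_code = V_min + k × range/2^12 = 0 + 805 × 5.3/4096 = 1.041625977 V.
e = 1.041152 − (1.041625977) = −474 µV.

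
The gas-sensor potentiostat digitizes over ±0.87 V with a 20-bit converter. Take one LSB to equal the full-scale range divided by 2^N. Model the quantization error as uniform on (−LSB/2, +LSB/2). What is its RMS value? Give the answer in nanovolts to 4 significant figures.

Span: 0.87 V − (-0.87 V) = 1.74 V.
One LSB is 1.74 V / 1048576 = 1.65939 µV.
For a uniform distribution on [−LSB/2, +LSB/2], V_rms = LSB/√12 = 1.65939 µV/3.4641 = 479.0 nV.

479.0 nV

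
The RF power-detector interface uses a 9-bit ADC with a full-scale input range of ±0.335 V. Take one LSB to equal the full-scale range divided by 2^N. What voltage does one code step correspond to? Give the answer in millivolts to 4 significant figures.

Range = 0.335 − (-0.335) = 0.67 V.
There are 2^9 = 512 steps.
LSB = 0.67 V ÷ 2^9 = 0.67/512 V = 1.309 mV.

1.309 mV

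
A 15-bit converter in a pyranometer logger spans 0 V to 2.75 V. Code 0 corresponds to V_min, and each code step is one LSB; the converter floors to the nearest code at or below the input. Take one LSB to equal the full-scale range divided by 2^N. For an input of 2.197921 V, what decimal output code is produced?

26189

Range is 2.75 V. LSB = 2.75 V / 2^15 ≈ 83.92 µV.
V_in − V_min = 2.197921 − (0) = 2.197921 V.
Divide by LSB: 2.197921 × 32768/2.75 = 26189.6274.
Truncating gives code 26189.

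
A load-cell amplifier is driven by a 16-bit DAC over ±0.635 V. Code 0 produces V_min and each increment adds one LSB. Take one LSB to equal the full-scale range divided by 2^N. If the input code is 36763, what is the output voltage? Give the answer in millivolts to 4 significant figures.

The full-scale span is 0.635 − (-0.635) = 1.27 V. LSB = 1.27 V / 2^16.
V_out = V_min + code × LSB = -0.635 V + 36763 × 1.27 V / 65536
      = -0.635 + 0.712418 = 0.0774178 V.

77.42 mV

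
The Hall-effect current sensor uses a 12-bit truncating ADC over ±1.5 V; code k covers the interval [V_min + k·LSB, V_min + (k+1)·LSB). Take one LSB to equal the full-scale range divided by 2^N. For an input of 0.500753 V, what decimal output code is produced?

Range = 1.5 − (-1.5) = 3 V. LSB = 3 V / 2^12 ≈ 0.7324 mV.
code = ⌊(V_in − V_min)/LSB⌋ = ⌊(V_in − V_min) × 2^12 / range⌋
     = ⌊(0.500753 − (-1.5)) × 4096 / 3⌋ = ⌊2.000753 × 4096/3⌋
     = ⌊2731.695⌋ = 2731.

2731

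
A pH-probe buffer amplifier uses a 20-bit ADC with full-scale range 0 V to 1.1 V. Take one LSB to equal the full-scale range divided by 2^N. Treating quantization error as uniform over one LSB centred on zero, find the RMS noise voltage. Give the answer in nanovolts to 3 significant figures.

Span = 1.1 V.
LSB = 1.1 V / 2^20 = 1.0490 µV.
σ_q = LSB/√12 = 1.0490 µV/3.4641 = 303 nV.

303 nV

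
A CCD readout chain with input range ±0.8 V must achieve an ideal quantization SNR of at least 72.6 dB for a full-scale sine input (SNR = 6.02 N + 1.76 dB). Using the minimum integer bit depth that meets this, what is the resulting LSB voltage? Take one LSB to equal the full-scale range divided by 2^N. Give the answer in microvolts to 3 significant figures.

391 µV

Full-scale range = 0.8 V − (-0.8 V) = 1.6 V.
Solving 6.02 N ≥ 72.6 − 1.76: N ≥ 11.767. Round up → N = 12.
Step size = 1.6/4096 V = 391 µV.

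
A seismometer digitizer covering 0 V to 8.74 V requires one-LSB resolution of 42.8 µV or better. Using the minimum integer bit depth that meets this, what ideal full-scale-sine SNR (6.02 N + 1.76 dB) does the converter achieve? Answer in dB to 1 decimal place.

110.1 dB

Span = 8.74 V.
Required number of levels: 8.74/42.8 µV = 204210; smallest N with 2^N ≥ that is 18.
SNR = 6.02 × 18 + 1.76 = 110.12 dB.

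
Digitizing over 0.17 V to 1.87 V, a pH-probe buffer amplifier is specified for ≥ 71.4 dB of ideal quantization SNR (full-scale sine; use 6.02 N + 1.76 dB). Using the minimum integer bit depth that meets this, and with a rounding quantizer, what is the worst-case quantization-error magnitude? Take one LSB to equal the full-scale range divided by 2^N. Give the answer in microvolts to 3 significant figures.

Full-scale range = 1.87 V − (0.17 V) = 1.7 V.
Required N = ⌈(71.4 − 1.76)/6.02⌉ = ⌈11.568⌉ = 12.
LSB = 1.7 V / 2^12 = 415.04 µV.
Max error for round-to-nearest is LSB/2 = 208 µV.

208 µV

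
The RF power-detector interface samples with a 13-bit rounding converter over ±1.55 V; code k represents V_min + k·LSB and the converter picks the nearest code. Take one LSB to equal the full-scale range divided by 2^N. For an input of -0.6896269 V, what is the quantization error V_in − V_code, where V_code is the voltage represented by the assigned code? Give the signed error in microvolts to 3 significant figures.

−149 µV

Span: 1.55 V − (-1.55 V) = 3.1 V. LSB = 3.1 V / 2^13 ≈ 378.4 µV.
Position in LSBs: (-0.6896269 − (-1.55)) × 8192/3.1 = 2273.6053; rounding gives k = 2274.
Reconstructed level: -1.55 + 2274 × 3.1/8192 V = -0.6894775391 V.
Error = V_in − V_code = -0.6896269 − (-0.6894775391) = −149 µV.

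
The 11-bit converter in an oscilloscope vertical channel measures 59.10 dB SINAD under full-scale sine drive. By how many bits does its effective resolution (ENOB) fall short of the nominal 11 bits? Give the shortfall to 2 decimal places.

N_eff = (59.10 − 1.76)/6.02 = 9.5249 bits.
Lost resolution: 11 − 9.5249 = 1.4751 bits.

1.48 bits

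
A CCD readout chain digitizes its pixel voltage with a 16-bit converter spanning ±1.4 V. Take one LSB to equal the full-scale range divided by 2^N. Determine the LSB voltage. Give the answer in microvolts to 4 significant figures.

Full-scale range = 1.4 V − (-1.4 V) = 2.8 V.
There are 2^16 = 65536 steps.
One LSB is 2.8 V / 65536 = 42.72 µV.

42.72 µV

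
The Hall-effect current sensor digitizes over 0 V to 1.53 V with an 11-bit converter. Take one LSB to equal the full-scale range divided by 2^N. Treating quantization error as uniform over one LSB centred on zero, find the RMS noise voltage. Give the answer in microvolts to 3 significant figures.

Full-scale range = 1.53 V.
Step size = 1.53/2048 V = 0.74707 mV.
For a uniform distribution on [−LSB/2, +LSB/2], V_rms = LSB/√12 = 0.74707 mV/3.4641 = 216 µV.

216 µV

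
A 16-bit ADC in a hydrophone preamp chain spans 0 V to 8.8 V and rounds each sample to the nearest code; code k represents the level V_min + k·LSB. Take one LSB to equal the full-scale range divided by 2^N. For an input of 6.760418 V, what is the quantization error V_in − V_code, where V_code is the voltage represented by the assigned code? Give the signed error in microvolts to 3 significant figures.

Full-scale range = 8.8 V. LSB = 8.8 V / 2^16 ≈ 134.3 µV.
Position in LSBs: (6.760418 − (0)) × 65536/8.8 = 50346.6766; rounding gives k = 50347.
V_code = V_min + k × range/2^16 = 0 + 50347 × 8.8/65536 = 6.7604614258 V.
Error = V_in − V_code = 6.760418 − (6.7604614258) = −43.4 µV.

−43.4 µV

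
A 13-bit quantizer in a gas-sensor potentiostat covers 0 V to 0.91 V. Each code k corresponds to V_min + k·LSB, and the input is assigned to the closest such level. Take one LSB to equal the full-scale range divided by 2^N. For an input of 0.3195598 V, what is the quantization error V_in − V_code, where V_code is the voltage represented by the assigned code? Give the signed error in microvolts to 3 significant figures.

V_FS = 0.91 V. LSB = 0.91 V / 2^13 ≈ 111.1 µV.
Position in LSBs: (0.3195598 − (0)) × 8192/0.91 = 2876.7405; rounding gives k = 2877.
V_code = 0 + (2877/8192) × 0.91 = 0.3195886230 V.
V_in − V_code = 0.3195598 − (0.3195886230) = −28.8 µV.

−28.8 µV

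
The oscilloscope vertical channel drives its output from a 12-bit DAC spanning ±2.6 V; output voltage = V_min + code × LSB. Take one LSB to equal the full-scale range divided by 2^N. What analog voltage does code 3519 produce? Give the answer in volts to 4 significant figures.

1.867 V

Span: 2.6 V − (-2.6 V) = 5.2 V. LSB = 5.2 V / 2^12.
V_out = V_min + code × LSB = -2.6 V + 3519 × 5.2 V / 4096
      = -2.6 V + 4.46748 V = 1.86748 V.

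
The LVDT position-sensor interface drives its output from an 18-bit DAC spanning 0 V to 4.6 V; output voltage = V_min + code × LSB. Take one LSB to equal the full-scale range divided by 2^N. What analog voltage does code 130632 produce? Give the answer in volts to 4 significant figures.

Full-scale range = 4.6 V. LSB = 4.6 V / 2^18.
V_out = 0 + 130632 × (4.6/262144) V
      = 0 V + 2.29228 V = 2.29228 V.

2.292 V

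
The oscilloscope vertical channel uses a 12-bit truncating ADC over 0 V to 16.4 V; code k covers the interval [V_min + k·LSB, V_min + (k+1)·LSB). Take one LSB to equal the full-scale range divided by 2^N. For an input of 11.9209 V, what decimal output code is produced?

Span = 16.4 V. LSB = 16.4 V / 2^12 ≈ 4.004 mV.
(V_in − V_min) × 2^12/range = (11.9209 − (0)) × 4096/16.4 = 2977.317.
Floor → code = 2977.

2977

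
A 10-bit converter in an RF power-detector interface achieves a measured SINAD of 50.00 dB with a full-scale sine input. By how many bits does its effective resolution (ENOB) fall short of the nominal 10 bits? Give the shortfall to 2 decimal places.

1.99 bits

Effective bits = (50.00 − 1.76)/6.02 = 8.0133.
10 − 8.0133 = 1.99 bits below nominal.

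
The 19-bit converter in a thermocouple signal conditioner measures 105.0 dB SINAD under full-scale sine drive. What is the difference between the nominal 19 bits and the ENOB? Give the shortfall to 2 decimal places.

ENOB = (SINAD − 1.76)/6.02 = (105.0 − 1.76)/6.02 = 17.1495 bits.
Lost resolution: 19 − 17.1495 = 1.8505 bits.

1.85 bits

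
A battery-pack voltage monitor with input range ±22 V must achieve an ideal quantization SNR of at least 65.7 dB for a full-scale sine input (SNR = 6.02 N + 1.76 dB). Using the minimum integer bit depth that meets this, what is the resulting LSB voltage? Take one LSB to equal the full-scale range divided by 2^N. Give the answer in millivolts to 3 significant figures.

21.5 mV

Full-scale range = 22 V − (-22 V) = 44 V.
Solving 6.02 N ≥ 65.7 − 1.76: N ≥ 10.621. Round up → N = 11.
LSB = 44 V / 2^11 = 21.5 mV.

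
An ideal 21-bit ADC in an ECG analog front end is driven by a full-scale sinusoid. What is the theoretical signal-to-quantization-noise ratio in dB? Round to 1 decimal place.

For an ideal N-bit converter with full-scale sine input, SNR = 6.02 N + 1.76 dB. SNR = 6.02 × 21 + 1.76 = 126.42 + 1.76 = 128.18 dB.

128.2 dB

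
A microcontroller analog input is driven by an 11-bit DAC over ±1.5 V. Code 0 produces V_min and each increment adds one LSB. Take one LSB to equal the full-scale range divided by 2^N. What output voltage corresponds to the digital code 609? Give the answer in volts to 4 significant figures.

Range = 1.5 − (-1.5) = 3 V. LSB = 3 V / 2^11.
V_out = -1.5 + 609 × (3/2048) V
      = -1.5 + 0.892090 = -0.607910 V.

-0.6079 V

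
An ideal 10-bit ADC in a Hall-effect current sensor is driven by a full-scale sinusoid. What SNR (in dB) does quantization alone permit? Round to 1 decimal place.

SNR = 6.02·10 + 1.76 = 61.96 dB.

62.0 dB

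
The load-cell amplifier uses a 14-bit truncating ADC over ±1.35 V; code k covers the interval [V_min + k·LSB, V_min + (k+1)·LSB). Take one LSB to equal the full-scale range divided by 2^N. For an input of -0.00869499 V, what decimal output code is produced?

The full-scale span is 1.35 − (-1.35) = 2.7 V. LSB = 2.7 V / 2^14 ≈ 164.8 µV.
V_in − V_min = -0.00869499 − (-1.35) = 1.34130501 V.
Divide by LSB: 1.34130501 × 16384/2.7 = 8139.2375.
Truncating gives code 8139.

8139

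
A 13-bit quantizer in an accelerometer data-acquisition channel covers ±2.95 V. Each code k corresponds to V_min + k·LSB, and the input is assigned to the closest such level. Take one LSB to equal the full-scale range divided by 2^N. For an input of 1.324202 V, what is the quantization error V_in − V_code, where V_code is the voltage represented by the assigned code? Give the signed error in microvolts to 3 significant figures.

Full-scale range = 2.95 V − (-2.95 V) = 5.9 V. LSB = 5.9 V / 2^13 ≈ 0.7202 mV.
(V_in − V_min)/LSB = (1.324202 − (-2.95)) × 8192/5.9 = 5934.6208 → nearest code k = 5935.
V_code = V_min + k × range/2^13 = -2.95 + 5935 × 5.9/8192 = 1.324475098 V.
Error = V_in − V_code = 1.324202 − (1.324475098) = −273 µV.

−273 µV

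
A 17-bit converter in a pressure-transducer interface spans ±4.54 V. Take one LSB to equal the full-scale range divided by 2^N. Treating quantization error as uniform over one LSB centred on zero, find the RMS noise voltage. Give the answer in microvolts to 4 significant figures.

Span: 4.54 V − (-4.54 V) = 9.08 V.
Step size = 9.08/131072 V = 69.2749 µV.
V_rms = LSB/√12 = 69.2749 µV / √12 = 20.00 µV.

20.00 µV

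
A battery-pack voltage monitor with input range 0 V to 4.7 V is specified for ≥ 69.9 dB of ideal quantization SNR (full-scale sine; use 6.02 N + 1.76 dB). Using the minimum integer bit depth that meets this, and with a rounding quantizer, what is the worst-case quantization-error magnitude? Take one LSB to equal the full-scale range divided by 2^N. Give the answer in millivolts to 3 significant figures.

0.574 mV

Full-scale range = 4.7 V.
Required N = ⌈(69.9 − 1.76)/6.02⌉ = ⌈11.319⌉ = 12.
LSB = 4.7 V / 2^12 = 1.1475 mV.
Half an LSB is 0.574 mV.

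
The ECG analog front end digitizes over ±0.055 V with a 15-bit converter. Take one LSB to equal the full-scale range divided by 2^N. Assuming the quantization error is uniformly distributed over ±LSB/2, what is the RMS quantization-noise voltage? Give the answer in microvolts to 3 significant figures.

0.969 µV

The full-scale span is 0.055 − (-0.055) = 0.11 V.
Step size = 0.11/32768 V = 3.3569 µV.
σ_q = LSB/√12 = 3.3569 µV/3.4641 = 0.969 µV.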